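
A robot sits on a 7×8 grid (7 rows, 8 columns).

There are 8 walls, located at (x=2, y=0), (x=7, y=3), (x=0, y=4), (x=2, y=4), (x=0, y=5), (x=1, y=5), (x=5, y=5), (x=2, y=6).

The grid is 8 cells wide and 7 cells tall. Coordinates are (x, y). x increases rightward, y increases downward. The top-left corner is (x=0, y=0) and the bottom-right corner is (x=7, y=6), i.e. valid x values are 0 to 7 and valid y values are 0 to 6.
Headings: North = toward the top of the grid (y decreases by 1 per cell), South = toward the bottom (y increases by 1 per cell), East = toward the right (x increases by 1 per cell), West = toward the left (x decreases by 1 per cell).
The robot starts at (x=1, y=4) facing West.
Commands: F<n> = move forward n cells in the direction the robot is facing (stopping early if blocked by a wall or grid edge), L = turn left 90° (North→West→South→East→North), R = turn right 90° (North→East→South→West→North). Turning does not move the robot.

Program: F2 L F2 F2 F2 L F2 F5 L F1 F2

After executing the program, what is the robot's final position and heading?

Answer: Final position: (x=1, y=1), facing North

Derivation:
Start: (x=1, y=4), facing West
  F2: move forward 0/2 (blocked), now at (x=1, y=4)
  L: turn left, now facing South
  [×3]F2: move forward 0/2 (blocked), now at (x=1, y=4)
  L: turn left, now facing East
  F2: move forward 0/2 (blocked), now at (x=1, y=4)
  F5: move forward 0/5 (blocked), now at (x=1, y=4)
  L: turn left, now facing North
  F1: move forward 1, now at (x=1, y=3)
  F2: move forward 2, now at (x=1, y=1)
Final: (x=1, y=1), facing North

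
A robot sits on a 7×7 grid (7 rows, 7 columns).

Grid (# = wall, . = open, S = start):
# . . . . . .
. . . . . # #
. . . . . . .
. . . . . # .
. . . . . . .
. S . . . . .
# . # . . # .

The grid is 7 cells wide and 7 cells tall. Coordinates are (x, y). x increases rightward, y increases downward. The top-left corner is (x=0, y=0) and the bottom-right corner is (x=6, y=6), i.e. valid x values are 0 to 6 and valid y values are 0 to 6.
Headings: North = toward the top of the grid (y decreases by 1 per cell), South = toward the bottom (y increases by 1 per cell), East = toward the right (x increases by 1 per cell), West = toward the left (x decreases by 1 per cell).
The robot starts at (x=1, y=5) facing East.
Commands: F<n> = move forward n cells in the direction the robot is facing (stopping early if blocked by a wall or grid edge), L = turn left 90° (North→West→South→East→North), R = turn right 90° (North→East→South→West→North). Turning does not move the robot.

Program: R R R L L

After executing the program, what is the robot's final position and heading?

Answer: Final position: (x=1, y=5), facing South

Derivation:
Start: (x=1, y=5), facing East
  R: turn right, now facing South
  R: turn right, now facing West
  R: turn right, now facing North
  L: turn left, now facing West
  L: turn left, now facing South
Final: (x=1, y=5), facing South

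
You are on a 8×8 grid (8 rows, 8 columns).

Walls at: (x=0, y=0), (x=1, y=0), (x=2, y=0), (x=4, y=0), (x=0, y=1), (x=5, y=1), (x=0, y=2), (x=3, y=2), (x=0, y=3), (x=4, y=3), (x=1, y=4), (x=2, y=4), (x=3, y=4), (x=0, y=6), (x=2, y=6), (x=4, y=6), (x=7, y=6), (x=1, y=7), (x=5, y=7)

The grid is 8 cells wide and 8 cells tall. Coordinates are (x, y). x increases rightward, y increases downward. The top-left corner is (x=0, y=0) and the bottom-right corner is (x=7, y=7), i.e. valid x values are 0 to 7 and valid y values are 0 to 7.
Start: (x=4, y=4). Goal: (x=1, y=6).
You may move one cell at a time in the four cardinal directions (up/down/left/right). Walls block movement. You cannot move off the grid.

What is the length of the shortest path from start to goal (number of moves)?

Answer: Shortest path length: 5

Derivation:
BFS from (x=4, y=4) until reaching (x=1, y=6):
  Distance 0: (x=4, y=4)
  Distance 1: (x=5, y=4), (x=4, y=5)
  Distance 2: (x=5, y=3), (x=6, y=4), (x=3, y=5), (x=5, y=5)
  Distance 3: (x=5, y=2), (x=6, y=3), (x=7, y=4), (x=2, y=5), (x=6, y=5), (x=3, y=6), (x=5, y=6)
  Distance 4: (x=4, y=2), (x=6, y=2), (x=7, y=3), (x=1, y=5), (x=7, y=5), (x=6, y=6), (x=3, y=7)
  Distance 5: (x=4, y=1), (x=6, y=1), (x=7, y=2), (x=0, y=5), (x=1, y=6), (x=2, y=7), (x=4, y=7), (x=6, y=7)  <- goal reached here
One shortest path (5 moves): (x=4, y=4) -> (x=4, y=5) -> (x=3, y=5) -> (x=2, y=5) -> (x=1, y=5) -> (x=1, y=6)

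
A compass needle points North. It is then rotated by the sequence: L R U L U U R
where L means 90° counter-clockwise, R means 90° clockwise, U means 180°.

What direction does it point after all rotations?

Start: North
  L (left (90° counter-clockwise)) -> West
  R (right (90° clockwise)) -> North
  U (U-turn (180°)) -> South
  L (left (90° counter-clockwise)) -> East
  U (U-turn (180°)) -> West
  U (U-turn (180°)) -> East
  R (right (90° clockwise)) -> South
Final: South

Answer: Final heading: South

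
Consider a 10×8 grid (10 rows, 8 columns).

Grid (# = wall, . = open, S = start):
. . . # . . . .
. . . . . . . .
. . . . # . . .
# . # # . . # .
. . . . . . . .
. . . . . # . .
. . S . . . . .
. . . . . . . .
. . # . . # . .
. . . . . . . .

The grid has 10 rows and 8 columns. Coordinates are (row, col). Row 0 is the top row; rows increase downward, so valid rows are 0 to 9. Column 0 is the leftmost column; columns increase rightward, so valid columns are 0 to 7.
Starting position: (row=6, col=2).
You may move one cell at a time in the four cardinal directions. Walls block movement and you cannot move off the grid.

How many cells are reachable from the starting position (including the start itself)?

Answer: Reachable cells: 71

Derivation:
BFS flood-fill from (row=6, col=2):
  Distance 0: (row=6, col=2)
  Distance 1: (row=5, col=2), (row=6, col=1), (row=6, col=3), (row=7, col=2)
  Distance 2: (row=4, col=2), (row=5, col=1), (row=5, col=3), (row=6, col=0), (row=6, col=4), (row=7, col=1), (row=7, col=3)
  Distance 3: (row=4, col=1), (row=4, col=3), (row=5, col=0), (row=5, col=4), (row=6, col=5), (row=7, col=0), (row=7, col=4), (row=8, col=1), (row=8, col=3)
  Distance 4: (row=3, col=1), (row=4, col=0), (row=4, col=4), (row=6, col=6), (row=7, col=5), (row=8, col=0), (row=8, col=4), (row=9, col=1), (row=9, col=3)
  Distance 5: (row=2, col=1), (row=3, col=4), (row=4, col=5), (row=5, col=6), (row=6, col=7), (row=7, col=6), (row=9, col=0), (row=9, col=2), (row=9, col=4)
  Distance 6: (row=1, col=1), (row=2, col=0), (row=2, col=2), (row=3, col=5), (row=4, col=6), (row=5, col=7), (row=7, col=7), (row=8, col=6), (row=9, col=5)
  Distance 7: (row=0, col=1), (row=1, col=0), (row=1, col=2), (row=2, col=3), (row=2, col=5), (row=4, col=7), (row=8, col=7), (row=9, col=6)
  Distance 8: (row=0, col=0), (row=0, col=2), (row=1, col=3), (row=1, col=5), (row=2, col=6), (row=3, col=7), (row=9, col=7)
  Distance 9: (row=0, col=5), (row=1, col=4), (row=1, col=6), (row=2, col=7)
  Distance 10: (row=0, col=4), (row=0, col=6), (row=1, col=7)
  Distance 11: (row=0, col=7)
Total reachable: 71 (grid has 71 open cells total)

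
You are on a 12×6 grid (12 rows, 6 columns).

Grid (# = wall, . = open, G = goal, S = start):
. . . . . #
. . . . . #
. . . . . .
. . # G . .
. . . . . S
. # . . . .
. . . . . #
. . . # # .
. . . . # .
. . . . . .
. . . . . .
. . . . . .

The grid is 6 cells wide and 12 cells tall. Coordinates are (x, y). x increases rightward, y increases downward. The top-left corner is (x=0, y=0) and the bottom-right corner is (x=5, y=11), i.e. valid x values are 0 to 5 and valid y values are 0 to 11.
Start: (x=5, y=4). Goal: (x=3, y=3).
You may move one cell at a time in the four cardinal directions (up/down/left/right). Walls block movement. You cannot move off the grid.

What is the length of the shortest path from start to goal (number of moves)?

Answer: Shortest path length: 3

Derivation:
BFS from (x=5, y=4) until reaching (x=3, y=3):
  Distance 0: (x=5, y=4)
  Distance 1: (x=5, y=3), (x=4, y=4), (x=5, y=5)
  Distance 2: (x=5, y=2), (x=4, y=3), (x=3, y=4), (x=4, y=5)
  Distance 3: (x=4, y=2), (x=3, y=3), (x=2, y=4), (x=3, y=5), (x=4, y=6)  <- goal reached here
One shortest path (3 moves): (x=5, y=4) -> (x=4, y=4) -> (x=3, y=4) -> (x=3, y=3)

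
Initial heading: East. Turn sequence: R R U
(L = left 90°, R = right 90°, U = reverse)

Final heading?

Start: East
  R (right (90° clockwise)) -> South
  R (right (90° clockwise)) -> West
  U (U-turn (180°)) -> East
Final: East

Answer: Final heading: East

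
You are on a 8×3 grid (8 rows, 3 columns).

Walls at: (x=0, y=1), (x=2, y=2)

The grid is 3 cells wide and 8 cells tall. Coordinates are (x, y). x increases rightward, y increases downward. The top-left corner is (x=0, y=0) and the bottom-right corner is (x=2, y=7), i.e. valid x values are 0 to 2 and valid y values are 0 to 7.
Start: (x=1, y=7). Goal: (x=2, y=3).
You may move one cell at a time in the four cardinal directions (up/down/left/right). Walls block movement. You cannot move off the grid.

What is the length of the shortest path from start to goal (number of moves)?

Answer: Shortest path length: 5

Derivation:
BFS from (x=1, y=7) until reaching (x=2, y=3):
  Distance 0: (x=1, y=7)
  Distance 1: (x=1, y=6), (x=0, y=7), (x=2, y=7)
  Distance 2: (x=1, y=5), (x=0, y=6), (x=2, y=6)
  Distance 3: (x=1, y=4), (x=0, y=5), (x=2, y=5)
  Distance 4: (x=1, y=3), (x=0, y=4), (x=2, y=4)
  Distance 5: (x=1, y=2), (x=0, y=3), (x=2, y=3)  <- goal reached here
One shortest path (5 moves): (x=1, y=7) -> (x=2, y=7) -> (x=2, y=6) -> (x=2, y=5) -> (x=2, y=4) -> (x=2, y=3)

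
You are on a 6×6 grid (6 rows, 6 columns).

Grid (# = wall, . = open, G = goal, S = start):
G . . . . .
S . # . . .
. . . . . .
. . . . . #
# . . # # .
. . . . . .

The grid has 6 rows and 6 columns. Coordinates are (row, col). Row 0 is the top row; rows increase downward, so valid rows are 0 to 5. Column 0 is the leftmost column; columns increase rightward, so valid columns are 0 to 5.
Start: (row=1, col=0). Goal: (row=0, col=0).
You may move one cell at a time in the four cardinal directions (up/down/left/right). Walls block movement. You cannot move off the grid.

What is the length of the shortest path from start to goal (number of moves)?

BFS from (row=1, col=0) until reaching (row=0, col=0):
  Distance 0: (row=1, col=0)
  Distance 1: (row=0, col=0), (row=1, col=1), (row=2, col=0)  <- goal reached here
One shortest path (1 moves): (row=1, col=0) -> (row=0, col=0)

Answer: Shortest path length: 1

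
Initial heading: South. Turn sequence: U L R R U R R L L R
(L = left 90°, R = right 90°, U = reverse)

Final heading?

Start: South
  U (U-turn (180°)) -> North
  L (left (90° counter-clockwise)) -> West
  R (right (90° clockwise)) -> North
  R (right (90° clockwise)) -> East
  U (U-turn (180°)) -> West
  R (right (90° clockwise)) -> North
  R (right (90° clockwise)) -> East
  L (left (90° counter-clockwise)) -> North
  L (left (90° counter-clockwise)) -> West
  R (right (90° clockwise)) -> North
Final: North

Answer: Final heading: North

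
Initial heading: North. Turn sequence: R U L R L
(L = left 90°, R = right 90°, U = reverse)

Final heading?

Answer: Final heading: South

Derivation:
Start: North
  R (right (90° clockwise)) -> East
  U (U-turn (180°)) -> West
  L (left (90° counter-clockwise)) -> South
  R (right (90° clockwise)) -> West
  L (left (90° counter-clockwise)) -> South
Final: South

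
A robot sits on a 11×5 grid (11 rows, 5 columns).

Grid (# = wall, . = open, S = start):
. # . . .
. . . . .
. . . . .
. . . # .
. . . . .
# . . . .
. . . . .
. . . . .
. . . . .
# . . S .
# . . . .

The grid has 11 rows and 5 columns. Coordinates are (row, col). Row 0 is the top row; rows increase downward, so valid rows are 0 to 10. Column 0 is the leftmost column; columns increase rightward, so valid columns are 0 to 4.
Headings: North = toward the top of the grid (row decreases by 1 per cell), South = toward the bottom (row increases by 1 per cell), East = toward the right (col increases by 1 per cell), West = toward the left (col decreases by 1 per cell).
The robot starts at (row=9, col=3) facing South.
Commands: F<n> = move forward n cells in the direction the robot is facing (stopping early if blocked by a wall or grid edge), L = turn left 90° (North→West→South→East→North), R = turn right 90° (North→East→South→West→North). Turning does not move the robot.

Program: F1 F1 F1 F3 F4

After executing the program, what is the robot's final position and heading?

Start: (row=9, col=3), facing South
  F1: move forward 1, now at (row=10, col=3)
  F1: move forward 0/1 (blocked), now at (row=10, col=3)
  F1: move forward 0/1 (blocked), now at (row=10, col=3)
  F3: move forward 0/3 (blocked), now at (row=10, col=3)
  F4: move forward 0/4 (blocked), now at (row=10, col=3)
Final: (row=10, col=3), facing South

Answer: Final position: (row=10, col=3), facing South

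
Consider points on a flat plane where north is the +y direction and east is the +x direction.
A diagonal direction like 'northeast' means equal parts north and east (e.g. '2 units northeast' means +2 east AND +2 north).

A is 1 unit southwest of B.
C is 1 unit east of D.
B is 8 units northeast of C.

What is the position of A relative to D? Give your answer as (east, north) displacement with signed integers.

Place D at the origin (east=0, north=0).
  C is 1 unit east of D: delta (east=+1, north=+0); C at (east=1, north=0).
  B is 8 units northeast of C: delta (east=+8, north=+8); B at (east=9, north=8).
  A is 1 unit southwest of B: delta (east=-1, north=-1); A at (east=8, north=7).
Therefore A relative to D: (east=8, north=7).

Answer: A is at (east=8, north=7) relative to D.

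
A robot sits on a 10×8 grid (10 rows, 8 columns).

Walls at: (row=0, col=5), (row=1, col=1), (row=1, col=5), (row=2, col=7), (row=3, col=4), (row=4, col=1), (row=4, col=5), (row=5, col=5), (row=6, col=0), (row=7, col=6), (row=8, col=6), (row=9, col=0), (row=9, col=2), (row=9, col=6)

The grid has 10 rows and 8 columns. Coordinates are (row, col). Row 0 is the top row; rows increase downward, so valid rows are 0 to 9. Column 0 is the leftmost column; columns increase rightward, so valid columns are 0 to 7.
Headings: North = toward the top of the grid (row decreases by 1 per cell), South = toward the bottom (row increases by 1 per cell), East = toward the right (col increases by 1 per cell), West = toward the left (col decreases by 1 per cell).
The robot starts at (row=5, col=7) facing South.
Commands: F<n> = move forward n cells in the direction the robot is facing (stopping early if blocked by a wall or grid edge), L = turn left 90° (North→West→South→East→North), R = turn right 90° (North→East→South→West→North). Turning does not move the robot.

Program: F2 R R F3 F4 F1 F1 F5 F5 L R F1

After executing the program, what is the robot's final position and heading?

Start: (row=5, col=7), facing South
  F2: move forward 2, now at (row=7, col=7)
  R: turn right, now facing West
  R: turn right, now facing North
  F3: move forward 3, now at (row=4, col=7)
  F4: move forward 1/4 (blocked), now at (row=3, col=7)
  F1: move forward 0/1 (blocked), now at (row=3, col=7)
  F1: move forward 0/1 (blocked), now at (row=3, col=7)
  F5: move forward 0/5 (blocked), now at (row=3, col=7)
  F5: move forward 0/5 (blocked), now at (row=3, col=7)
  L: turn left, now facing West
  R: turn right, now facing North
  F1: move forward 0/1 (blocked), now at (row=3, col=7)
Final: (row=3, col=7), facing North

Answer: Final position: (row=3, col=7), facing North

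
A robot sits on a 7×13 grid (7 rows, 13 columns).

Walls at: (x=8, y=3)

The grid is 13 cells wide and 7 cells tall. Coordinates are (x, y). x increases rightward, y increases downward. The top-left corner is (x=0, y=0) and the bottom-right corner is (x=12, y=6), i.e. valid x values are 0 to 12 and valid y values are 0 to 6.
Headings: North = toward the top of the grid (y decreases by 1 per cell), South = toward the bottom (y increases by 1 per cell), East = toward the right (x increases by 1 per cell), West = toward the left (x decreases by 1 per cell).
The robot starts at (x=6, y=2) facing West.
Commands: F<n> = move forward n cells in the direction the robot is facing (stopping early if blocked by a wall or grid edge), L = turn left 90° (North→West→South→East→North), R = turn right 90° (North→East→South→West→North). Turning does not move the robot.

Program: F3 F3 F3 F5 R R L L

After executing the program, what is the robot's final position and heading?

Start: (x=6, y=2), facing West
  F3: move forward 3, now at (x=3, y=2)
  F3: move forward 3, now at (x=0, y=2)
  F3: move forward 0/3 (blocked), now at (x=0, y=2)
  F5: move forward 0/5 (blocked), now at (x=0, y=2)
  R: turn right, now facing North
  R: turn right, now facing East
  L: turn left, now facing North
  L: turn left, now facing West
Final: (x=0, y=2), facing West

Answer: Final position: (x=0, y=2), facing West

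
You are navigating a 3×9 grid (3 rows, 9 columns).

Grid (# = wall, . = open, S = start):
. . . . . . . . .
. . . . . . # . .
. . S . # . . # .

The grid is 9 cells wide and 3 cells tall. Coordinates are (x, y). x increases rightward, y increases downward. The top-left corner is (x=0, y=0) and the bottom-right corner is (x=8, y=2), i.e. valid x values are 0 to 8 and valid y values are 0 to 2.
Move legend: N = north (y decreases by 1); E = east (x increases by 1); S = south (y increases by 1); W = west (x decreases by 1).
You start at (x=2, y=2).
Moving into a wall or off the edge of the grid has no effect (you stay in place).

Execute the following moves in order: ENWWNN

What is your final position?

Start: (x=2, y=2)
  E (east): (x=2, y=2) -> (x=3, y=2)
  N (north): (x=3, y=2) -> (x=3, y=1)
  W (west): (x=3, y=1) -> (x=2, y=1)
  W (west): (x=2, y=1) -> (x=1, y=1)
  N (north): (x=1, y=1) -> (x=1, y=0)
  N (north): blocked, stay at (x=1, y=0)
Final: (x=1, y=0)

Answer: Final position: (x=1, y=0)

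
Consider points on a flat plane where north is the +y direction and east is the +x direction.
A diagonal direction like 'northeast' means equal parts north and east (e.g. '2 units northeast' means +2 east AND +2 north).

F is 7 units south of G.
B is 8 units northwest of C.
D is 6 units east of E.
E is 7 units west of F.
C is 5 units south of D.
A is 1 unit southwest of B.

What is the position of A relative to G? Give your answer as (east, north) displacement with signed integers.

Answer: A is at (east=-10, north=-5) relative to G.

Derivation:
Place G at the origin (east=0, north=0).
  F is 7 units south of G: delta (east=+0, north=-7); F at (east=0, north=-7).
  E is 7 units west of F: delta (east=-7, north=+0); E at (east=-7, north=-7).
  D is 6 units east of E: delta (east=+6, north=+0); D at (east=-1, north=-7).
  C is 5 units south of D: delta (east=+0, north=-5); C at (east=-1, north=-12).
  B is 8 units northwest of C: delta (east=-8, north=+8); B at (east=-9, north=-4).
  A is 1 unit southwest of B: delta (east=-1, north=-1); A at (east=-10, north=-5).
Therefore A relative to G: (east=-10, north=-5).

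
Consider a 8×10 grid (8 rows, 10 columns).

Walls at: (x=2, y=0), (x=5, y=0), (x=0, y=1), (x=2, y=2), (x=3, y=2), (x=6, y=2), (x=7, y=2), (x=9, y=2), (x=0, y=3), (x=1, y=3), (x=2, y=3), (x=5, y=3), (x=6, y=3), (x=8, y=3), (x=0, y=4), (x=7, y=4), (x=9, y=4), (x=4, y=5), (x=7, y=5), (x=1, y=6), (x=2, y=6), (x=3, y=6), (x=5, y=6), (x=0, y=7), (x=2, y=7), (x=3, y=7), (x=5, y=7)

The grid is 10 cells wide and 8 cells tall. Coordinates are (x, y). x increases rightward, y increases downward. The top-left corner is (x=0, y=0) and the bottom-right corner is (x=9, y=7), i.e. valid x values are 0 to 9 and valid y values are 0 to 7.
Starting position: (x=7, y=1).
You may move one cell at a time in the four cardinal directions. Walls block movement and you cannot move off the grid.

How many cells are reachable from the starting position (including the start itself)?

Answer: Reachable cells: 48

Derivation:
BFS flood-fill from (x=7, y=1):
  Distance 0: (x=7, y=1)
  Distance 1: (x=7, y=0), (x=6, y=1), (x=8, y=1)
  Distance 2: (x=6, y=0), (x=8, y=0), (x=5, y=1), (x=9, y=1), (x=8, y=2)
  Distance 3: (x=9, y=0), (x=4, y=1), (x=5, y=2)
  Distance 4: (x=4, y=0), (x=3, y=1), (x=4, y=2)
  Distance 5: (x=3, y=0), (x=2, y=1), (x=4, y=3)
  Distance 6: (x=1, y=1), (x=3, y=3), (x=4, y=4)
  Distance 7: (x=1, y=0), (x=1, y=2), (x=3, y=4), (x=5, y=4)
  Distance 8: (x=0, y=0), (x=0, y=2), (x=2, y=4), (x=6, y=4), (x=3, y=5), (x=5, y=5)
  Distance 9: (x=1, y=4), (x=2, y=5), (x=6, y=5)
  Distance 10: (x=1, y=5), (x=6, y=6)
  Distance 11: (x=0, y=5), (x=7, y=6), (x=6, y=7)
  Distance 12: (x=0, y=6), (x=8, y=6), (x=7, y=7)
  Distance 13: (x=8, y=5), (x=9, y=6), (x=8, y=7)
  Distance 14: (x=8, y=4), (x=9, y=5), (x=9, y=7)
Total reachable: 48 (grid has 53 open cells total)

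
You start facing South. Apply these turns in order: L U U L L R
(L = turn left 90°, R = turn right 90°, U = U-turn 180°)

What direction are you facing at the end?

Answer: Final heading: North

Derivation:
Start: South
  L (left (90° counter-clockwise)) -> East
  U (U-turn (180°)) -> West
  U (U-turn (180°)) -> East
  L (left (90° counter-clockwise)) -> North
  L (left (90° counter-clockwise)) -> West
  R (right (90° clockwise)) -> North
Final: North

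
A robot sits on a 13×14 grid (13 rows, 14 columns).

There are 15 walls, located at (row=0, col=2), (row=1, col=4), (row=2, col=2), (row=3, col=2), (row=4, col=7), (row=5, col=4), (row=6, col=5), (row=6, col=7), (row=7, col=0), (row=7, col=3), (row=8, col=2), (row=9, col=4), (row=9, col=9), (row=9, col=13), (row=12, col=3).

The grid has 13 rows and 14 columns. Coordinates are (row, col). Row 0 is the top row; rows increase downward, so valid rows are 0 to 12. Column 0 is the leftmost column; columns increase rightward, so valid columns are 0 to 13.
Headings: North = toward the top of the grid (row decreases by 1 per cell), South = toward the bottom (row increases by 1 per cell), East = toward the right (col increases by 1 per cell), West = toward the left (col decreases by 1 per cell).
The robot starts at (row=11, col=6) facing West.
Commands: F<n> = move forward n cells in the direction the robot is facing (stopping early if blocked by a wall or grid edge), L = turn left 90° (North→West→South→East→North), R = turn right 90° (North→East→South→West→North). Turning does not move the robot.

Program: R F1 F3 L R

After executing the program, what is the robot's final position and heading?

Start: (row=11, col=6), facing West
  R: turn right, now facing North
  F1: move forward 1, now at (row=10, col=6)
  F3: move forward 3, now at (row=7, col=6)
  L: turn left, now facing West
  R: turn right, now facing North
Final: (row=7, col=6), facing North

Answer: Final position: (row=7, col=6), facing North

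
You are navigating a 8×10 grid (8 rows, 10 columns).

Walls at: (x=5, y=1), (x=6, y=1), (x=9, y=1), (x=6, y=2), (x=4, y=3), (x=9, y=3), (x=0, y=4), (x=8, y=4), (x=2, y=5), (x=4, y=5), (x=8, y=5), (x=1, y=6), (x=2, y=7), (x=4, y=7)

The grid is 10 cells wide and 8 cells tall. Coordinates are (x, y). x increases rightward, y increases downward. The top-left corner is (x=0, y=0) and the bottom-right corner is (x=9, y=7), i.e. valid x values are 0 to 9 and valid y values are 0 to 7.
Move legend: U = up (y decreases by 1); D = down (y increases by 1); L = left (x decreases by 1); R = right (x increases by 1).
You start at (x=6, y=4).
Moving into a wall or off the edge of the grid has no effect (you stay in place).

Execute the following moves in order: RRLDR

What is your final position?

Answer: Final position: (x=7, y=5)

Derivation:
Start: (x=6, y=4)
  R (right): (x=6, y=4) -> (x=7, y=4)
  R (right): blocked, stay at (x=7, y=4)
  L (left): (x=7, y=4) -> (x=6, y=4)
  D (down): (x=6, y=4) -> (x=6, y=5)
  R (right): (x=6, y=5) -> (x=7, y=5)
Final: (x=7, y=5)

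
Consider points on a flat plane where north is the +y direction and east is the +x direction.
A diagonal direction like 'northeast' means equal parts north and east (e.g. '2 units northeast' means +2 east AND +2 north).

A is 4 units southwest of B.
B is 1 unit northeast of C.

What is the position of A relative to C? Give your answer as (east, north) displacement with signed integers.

Place C at the origin (east=0, north=0).
  B is 1 unit northeast of C: delta (east=+1, north=+1); B at (east=1, north=1).
  A is 4 units southwest of B: delta (east=-4, north=-4); A at (east=-3, north=-3).
Therefore A relative to C: (east=-3, north=-3).

Answer: A is at (east=-3, north=-3) relative to C.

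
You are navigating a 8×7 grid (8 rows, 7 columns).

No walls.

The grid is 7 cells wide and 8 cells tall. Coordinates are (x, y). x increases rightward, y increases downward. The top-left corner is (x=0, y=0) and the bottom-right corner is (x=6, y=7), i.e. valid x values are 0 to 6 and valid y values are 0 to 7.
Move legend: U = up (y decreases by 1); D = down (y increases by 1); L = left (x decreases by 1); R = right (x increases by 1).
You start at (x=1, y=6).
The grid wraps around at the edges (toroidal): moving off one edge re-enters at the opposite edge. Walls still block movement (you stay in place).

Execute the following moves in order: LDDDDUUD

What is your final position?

Answer: Final position: (x=0, y=1)

Derivation:
Start: (x=1, y=6)
  L (left): (x=1, y=6) -> (x=0, y=6)
  D (down): (x=0, y=6) -> (x=0, y=7)
  D (down): (x=0, y=7) -> (x=0, y=0)
  D (down): (x=0, y=0) -> (x=0, y=1)
  D (down): (x=0, y=1) -> (x=0, y=2)
  U (up): (x=0, y=2) -> (x=0, y=1)
  U (up): (x=0, y=1) -> (x=0, y=0)
  D (down): (x=0, y=0) -> (x=0, y=1)
Final: (x=0, y=1)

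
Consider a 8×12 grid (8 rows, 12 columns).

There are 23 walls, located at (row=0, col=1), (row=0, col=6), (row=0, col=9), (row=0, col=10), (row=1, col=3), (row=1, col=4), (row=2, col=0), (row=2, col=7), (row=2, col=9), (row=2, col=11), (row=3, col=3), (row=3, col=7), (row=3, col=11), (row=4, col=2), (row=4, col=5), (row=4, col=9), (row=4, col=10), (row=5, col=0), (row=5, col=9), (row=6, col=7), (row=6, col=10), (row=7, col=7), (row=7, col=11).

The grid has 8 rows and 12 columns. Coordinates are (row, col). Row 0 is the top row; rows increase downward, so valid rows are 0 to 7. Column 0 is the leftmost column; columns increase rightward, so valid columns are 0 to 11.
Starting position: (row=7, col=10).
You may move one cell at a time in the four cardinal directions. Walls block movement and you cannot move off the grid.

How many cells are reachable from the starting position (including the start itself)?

BFS flood-fill from (row=7, col=10):
  Distance 0: (row=7, col=10)
  Distance 1: (row=7, col=9)
  Distance 2: (row=6, col=9), (row=7, col=8)
  Distance 3: (row=6, col=8)
  Distance 4: (row=5, col=8)
  Distance 5: (row=4, col=8), (row=5, col=7)
  Distance 6: (row=3, col=8), (row=4, col=7), (row=5, col=6)
  Distance 7: (row=2, col=8), (row=3, col=9), (row=4, col=6), (row=5, col=5), (row=6, col=6)
  Distance 8: (row=1, col=8), (row=3, col=6), (row=3, col=10), (row=5, col=4), (row=6, col=5), (row=7, col=6)
  Distance 9: (row=0, col=8), (row=1, col=7), (row=1, col=9), (row=2, col=6), (row=2, col=10), (row=3, col=5), (row=4, col=4), (row=5, col=3), (row=6, col=4), (row=7, col=5)
  Distance 10: (row=0, col=7), (row=1, col=6), (row=1, col=10), (row=2, col=5), (row=3, col=4), (row=4, col=3), (row=5, col=2), (row=6, col=3), (row=7, col=4)
  Distance 11: (row=1, col=5), (row=1, col=11), (row=2, col=4), (row=5, col=1), (row=6, col=2), (row=7, col=3)
  Distance 12: (row=0, col=5), (row=0, col=11), (row=2, col=3), (row=4, col=1), (row=6, col=1), (row=7, col=2)
  Distance 13: (row=0, col=4), (row=2, col=2), (row=3, col=1), (row=4, col=0), (row=6, col=0), (row=7, col=1)
  Distance 14: (row=0, col=3), (row=1, col=2), (row=2, col=1), (row=3, col=0), (row=3, col=2), (row=7, col=0)
  Distance 15: (row=0, col=2), (row=1, col=1)
  Distance 16: (row=1, col=0)
  Distance 17: (row=0, col=0)
Total reachable: 69 (grid has 73 open cells total)

Answer: Reachable cells: 69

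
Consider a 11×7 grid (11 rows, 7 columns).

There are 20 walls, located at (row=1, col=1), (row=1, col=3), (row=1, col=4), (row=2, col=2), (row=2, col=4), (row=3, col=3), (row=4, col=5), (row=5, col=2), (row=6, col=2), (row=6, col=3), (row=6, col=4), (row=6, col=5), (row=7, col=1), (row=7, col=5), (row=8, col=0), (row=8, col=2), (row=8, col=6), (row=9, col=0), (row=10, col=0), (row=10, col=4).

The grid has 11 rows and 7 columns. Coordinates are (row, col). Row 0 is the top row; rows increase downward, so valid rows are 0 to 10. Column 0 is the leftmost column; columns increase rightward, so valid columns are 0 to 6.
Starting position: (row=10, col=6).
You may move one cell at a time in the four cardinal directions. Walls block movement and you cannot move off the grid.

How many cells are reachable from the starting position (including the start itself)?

Answer: Reachable cells: 18

Derivation:
BFS flood-fill from (row=10, col=6):
  Distance 0: (row=10, col=6)
  Distance 1: (row=9, col=6), (row=10, col=5)
  Distance 2: (row=9, col=5)
  Distance 3: (row=8, col=5), (row=9, col=4)
  Distance 4: (row=8, col=4), (row=9, col=3)
  Distance 5: (row=7, col=4), (row=8, col=3), (row=9, col=2), (row=10, col=3)
  Distance 6: (row=7, col=3), (row=9, col=1), (row=10, col=2)
  Distance 7: (row=7, col=2), (row=8, col=1), (row=10, col=1)
Total reachable: 18 (grid has 57 open cells total)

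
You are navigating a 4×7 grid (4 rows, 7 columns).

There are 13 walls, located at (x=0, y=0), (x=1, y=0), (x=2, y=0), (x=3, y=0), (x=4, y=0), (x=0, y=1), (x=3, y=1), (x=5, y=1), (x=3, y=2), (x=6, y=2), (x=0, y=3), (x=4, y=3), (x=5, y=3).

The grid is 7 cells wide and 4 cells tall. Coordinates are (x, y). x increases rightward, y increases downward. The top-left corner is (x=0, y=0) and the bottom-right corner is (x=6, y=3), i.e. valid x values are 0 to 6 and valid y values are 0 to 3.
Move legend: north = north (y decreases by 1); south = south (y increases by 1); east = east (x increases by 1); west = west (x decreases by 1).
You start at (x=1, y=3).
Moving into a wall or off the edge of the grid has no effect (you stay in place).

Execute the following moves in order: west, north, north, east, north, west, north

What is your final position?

Answer: Final position: (x=1, y=1)

Derivation:
Start: (x=1, y=3)
  west (west): blocked, stay at (x=1, y=3)
  north (north): (x=1, y=3) -> (x=1, y=2)
  north (north): (x=1, y=2) -> (x=1, y=1)
  east (east): (x=1, y=1) -> (x=2, y=1)
  north (north): blocked, stay at (x=2, y=1)
  west (west): (x=2, y=1) -> (x=1, y=1)
  north (north): blocked, stay at (x=1, y=1)
Final: (x=1, y=1)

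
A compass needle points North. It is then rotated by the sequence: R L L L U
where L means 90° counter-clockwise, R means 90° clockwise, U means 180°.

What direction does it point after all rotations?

Answer: Final heading: North

Derivation:
Start: North
  R (right (90° clockwise)) -> East
  L (left (90° counter-clockwise)) -> North
  L (left (90° counter-clockwise)) -> West
  L (left (90° counter-clockwise)) -> South
  U (U-turn (180°)) -> North
Final: North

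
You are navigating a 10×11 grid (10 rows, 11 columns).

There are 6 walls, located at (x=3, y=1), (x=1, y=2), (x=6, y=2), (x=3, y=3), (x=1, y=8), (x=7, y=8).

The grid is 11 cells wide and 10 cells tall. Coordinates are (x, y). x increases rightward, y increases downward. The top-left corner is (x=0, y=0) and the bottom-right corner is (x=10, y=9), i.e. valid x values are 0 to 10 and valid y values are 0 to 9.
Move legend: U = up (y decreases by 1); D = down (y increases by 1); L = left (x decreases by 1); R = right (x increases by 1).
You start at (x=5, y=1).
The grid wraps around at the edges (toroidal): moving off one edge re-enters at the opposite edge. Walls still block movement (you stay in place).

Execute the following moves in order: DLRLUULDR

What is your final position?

Start: (x=5, y=1)
  D (down): (x=5, y=1) -> (x=5, y=2)
  L (left): (x=5, y=2) -> (x=4, y=2)
  R (right): (x=4, y=2) -> (x=5, y=2)
  L (left): (x=5, y=2) -> (x=4, y=2)
  U (up): (x=4, y=2) -> (x=4, y=1)
  U (up): (x=4, y=1) -> (x=4, y=0)
  L (left): (x=4, y=0) -> (x=3, y=0)
  D (down): blocked, stay at (x=3, y=0)
  R (right): (x=3, y=0) -> (x=4, y=0)
Final: (x=4, y=0)

Answer: Final position: (x=4, y=0)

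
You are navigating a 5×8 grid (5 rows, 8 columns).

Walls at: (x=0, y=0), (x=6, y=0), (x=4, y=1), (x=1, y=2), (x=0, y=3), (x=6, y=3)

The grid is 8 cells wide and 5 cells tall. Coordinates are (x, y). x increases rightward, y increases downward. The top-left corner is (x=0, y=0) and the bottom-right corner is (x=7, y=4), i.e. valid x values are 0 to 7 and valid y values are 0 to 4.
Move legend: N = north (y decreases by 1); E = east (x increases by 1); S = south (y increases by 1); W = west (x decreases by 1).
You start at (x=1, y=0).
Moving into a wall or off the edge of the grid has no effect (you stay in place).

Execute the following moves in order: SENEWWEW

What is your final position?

Start: (x=1, y=0)
  S (south): (x=1, y=0) -> (x=1, y=1)
  E (east): (x=1, y=1) -> (x=2, y=1)
  N (north): (x=2, y=1) -> (x=2, y=0)
  E (east): (x=2, y=0) -> (x=3, y=0)
  W (west): (x=3, y=0) -> (x=2, y=0)
  W (west): (x=2, y=0) -> (x=1, y=0)
  E (east): (x=1, y=0) -> (x=2, y=0)
  W (west): (x=2, y=0) -> (x=1, y=0)
Final: (x=1, y=0)

Answer: Final position: (x=1, y=0)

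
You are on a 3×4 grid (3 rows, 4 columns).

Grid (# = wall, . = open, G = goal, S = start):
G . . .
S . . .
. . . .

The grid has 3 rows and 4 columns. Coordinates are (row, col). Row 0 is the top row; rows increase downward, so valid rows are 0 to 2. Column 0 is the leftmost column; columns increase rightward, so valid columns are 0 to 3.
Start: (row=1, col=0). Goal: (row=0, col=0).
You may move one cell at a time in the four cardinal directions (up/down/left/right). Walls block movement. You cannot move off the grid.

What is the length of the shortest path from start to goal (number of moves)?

Answer: Shortest path length: 1

Derivation:
BFS from (row=1, col=0) until reaching (row=0, col=0):
  Distance 0: (row=1, col=0)
  Distance 1: (row=0, col=0), (row=1, col=1), (row=2, col=0)  <- goal reached here
One shortest path (1 moves): (row=1, col=0) -> (row=0, col=0)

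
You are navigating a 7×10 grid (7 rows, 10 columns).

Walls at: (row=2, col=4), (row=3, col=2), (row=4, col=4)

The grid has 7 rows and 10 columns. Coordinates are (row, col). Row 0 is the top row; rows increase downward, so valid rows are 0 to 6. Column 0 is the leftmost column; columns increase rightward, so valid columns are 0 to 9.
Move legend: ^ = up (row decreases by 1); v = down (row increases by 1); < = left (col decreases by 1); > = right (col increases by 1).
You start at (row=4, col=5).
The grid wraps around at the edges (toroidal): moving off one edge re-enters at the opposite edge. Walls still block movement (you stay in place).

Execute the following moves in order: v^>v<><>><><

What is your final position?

Answer: Final position: (row=5, col=6)

Derivation:
Start: (row=4, col=5)
  v (down): (row=4, col=5) -> (row=5, col=5)
  ^ (up): (row=5, col=5) -> (row=4, col=5)
  > (right): (row=4, col=5) -> (row=4, col=6)
  v (down): (row=4, col=6) -> (row=5, col=6)
  < (left): (row=5, col=6) -> (row=5, col=5)
  > (right): (row=5, col=5) -> (row=5, col=6)
  < (left): (row=5, col=6) -> (row=5, col=5)
  > (right): (row=5, col=5) -> (row=5, col=6)
  > (right): (row=5, col=6) -> (row=5, col=7)
  < (left): (row=5, col=7) -> (row=5, col=6)
  > (right): (row=5, col=6) -> (row=5, col=7)
  < (left): (row=5, col=7) -> (row=5, col=6)
Final: (row=5, col=6)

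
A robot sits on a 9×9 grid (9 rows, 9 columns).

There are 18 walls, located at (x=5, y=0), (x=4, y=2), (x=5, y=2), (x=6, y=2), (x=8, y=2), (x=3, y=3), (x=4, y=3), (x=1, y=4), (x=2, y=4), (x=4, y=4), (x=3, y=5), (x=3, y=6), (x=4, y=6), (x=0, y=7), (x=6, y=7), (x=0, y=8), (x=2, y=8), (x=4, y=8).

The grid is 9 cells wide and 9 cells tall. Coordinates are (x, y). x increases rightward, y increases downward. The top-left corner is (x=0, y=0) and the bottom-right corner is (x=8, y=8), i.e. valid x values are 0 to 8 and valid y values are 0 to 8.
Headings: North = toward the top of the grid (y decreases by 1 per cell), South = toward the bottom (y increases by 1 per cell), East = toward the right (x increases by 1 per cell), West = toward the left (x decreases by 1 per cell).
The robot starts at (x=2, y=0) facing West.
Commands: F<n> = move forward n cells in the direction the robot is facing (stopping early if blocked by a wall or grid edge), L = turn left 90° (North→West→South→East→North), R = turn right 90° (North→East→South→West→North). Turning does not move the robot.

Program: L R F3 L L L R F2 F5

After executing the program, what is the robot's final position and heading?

Start: (x=2, y=0), facing West
  L: turn left, now facing South
  R: turn right, now facing West
  F3: move forward 2/3 (blocked), now at (x=0, y=0)
  L: turn left, now facing South
  L: turn left, now facing East
  L: turn left, now facing North
  R: turn right, now facing East
  F2: move forward 2, now at (x=2, y=0)
  F5: move forward 2/5 (blocked), now at (x=4, y=0)
Final: (x=4, y=0), facing East

Answer: Final position: (x=4, y=0), facing East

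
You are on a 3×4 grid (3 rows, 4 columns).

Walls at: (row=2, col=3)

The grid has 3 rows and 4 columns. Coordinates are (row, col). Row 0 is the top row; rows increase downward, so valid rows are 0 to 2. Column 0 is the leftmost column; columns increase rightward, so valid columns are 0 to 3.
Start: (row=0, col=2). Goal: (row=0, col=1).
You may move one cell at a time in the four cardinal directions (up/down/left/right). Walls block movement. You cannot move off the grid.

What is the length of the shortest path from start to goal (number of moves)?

BFS from (row=0, col=2) until reaching (row=0, col=1):
  Distance 0: (row=0, col=2)
  Distance 1: (row=0, col=1), (row=0, col=3), (row=1, col=2)  <- goal reached here
One shortest path (1 moves): (row=0, col=2) -> (row=0, col=1)

Answer: Shortest path length: 1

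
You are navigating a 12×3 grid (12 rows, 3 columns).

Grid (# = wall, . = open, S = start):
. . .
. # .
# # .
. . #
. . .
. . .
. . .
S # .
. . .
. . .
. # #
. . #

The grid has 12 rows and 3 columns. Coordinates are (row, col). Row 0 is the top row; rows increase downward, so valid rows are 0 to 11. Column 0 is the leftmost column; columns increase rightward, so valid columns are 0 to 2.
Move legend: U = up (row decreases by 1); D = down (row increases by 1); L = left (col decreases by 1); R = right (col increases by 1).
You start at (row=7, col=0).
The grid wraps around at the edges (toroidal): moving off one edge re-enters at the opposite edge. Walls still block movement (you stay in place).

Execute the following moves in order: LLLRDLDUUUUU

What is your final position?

Answer: Final position: (row=4, col=2)

Derivation:
Start: (row=7, col=0)
  L (left): (row=7, col=0) -> (row=7, col=2)
  L (left): blocked, stay at (row=7, col=2)
  L (left): blocked, stay at (row=7, col=2)
  R (right): (row=7, col=2) -> (row=7, col=0)
  D (down): (row=7, col=0) -> (row=8, col=0)
  L (left): (row=8, col=0) -> (row=8, col=2)
  D (down): (row=8, col=2) -> (row=9, col=2)
  U (up): (row=9, col=2) -> (row=8, col=2)
  U (up): (row=8, col=2) -> (row=7, col=2)
  U (up): (row=7, col=2) -> (row=6, col=2)
  U (up): (row=6, col=2) -> (row=5, col=2)
  U (up): (row=5, col=2) -> (row=4, col=2)
Final: (row=4, col=2)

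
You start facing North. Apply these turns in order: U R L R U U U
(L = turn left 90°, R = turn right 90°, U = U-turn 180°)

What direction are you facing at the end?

Start: North
  U (U-turn (180°)) -> South
  R (right (90° clockwise)) -> West
  L (left (90° counter-clockwise)) -> South
  R (right (90° clockwise)) -> West
  U (U-turn (180°)) -> East
  U (U-turn (180°)) -> West
  U (U-turn (180°)) -> East
Final: East

Answer: Final heading: East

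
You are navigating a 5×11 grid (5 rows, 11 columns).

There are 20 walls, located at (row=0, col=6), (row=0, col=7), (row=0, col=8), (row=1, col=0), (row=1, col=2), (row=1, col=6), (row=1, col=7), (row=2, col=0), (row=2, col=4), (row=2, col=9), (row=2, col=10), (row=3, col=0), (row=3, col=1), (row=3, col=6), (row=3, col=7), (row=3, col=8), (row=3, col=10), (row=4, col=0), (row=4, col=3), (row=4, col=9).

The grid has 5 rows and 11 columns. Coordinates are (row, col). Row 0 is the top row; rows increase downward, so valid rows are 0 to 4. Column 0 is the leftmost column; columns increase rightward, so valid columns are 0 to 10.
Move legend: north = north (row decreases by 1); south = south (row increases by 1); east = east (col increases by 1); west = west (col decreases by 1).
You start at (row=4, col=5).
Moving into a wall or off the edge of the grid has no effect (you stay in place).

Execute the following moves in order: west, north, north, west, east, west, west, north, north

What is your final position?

Answer: Final position: (row=2, col=2)

Derivation:
Start: (row=4, col=5)
  west (west): (row=4, col=5) -> (row=4, col=4)
  north (north): (row=4, col=4) -> (row=3, col=4)
  north (north): blocked, stay at (row=3, col=4)
  west (west): (row=3, col=4) -> (row=3, col=3)
  east (east): (row=3, col=3) -> (row=3, col=4)
  west (west): (row=3, col=4) -> (row=3, col=3)
  west (west): (row=3, col=3) -> (row=3, col=2)
  north (north): (row=3, col=2) -> (row=2, col=2)
  north (north): blocked, stay at (row=2, col=2)
Final: (row=2, col=2)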